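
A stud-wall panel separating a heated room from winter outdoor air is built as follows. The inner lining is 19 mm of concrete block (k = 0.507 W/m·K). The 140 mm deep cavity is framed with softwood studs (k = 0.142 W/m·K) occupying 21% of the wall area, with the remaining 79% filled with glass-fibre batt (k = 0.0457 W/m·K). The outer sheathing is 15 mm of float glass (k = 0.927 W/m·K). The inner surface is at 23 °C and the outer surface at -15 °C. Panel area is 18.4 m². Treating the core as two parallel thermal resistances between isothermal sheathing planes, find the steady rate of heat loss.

Sheathing layers in series; stud and cavity paths in parallel between them.
R_inner = 0.019/(0.507×18.4) = 0.002037 K/W
R_stud  = 0.14/(0.142×0.21×18.4) = 0.2552 K/W
R_cav   = 0.14/(0.0457×0.79×18.4) = 0.2107 K/W
1/R_core = 1/R_stud + 1/R_cav → R_core = 0.1154 K/W
R_outer = 0.015/(0.927×18.4) = 8.794×10^-4 K/W
R_total = 0.1183 K/W
Q = ΔT/R_total = 38/0.1183

Q ≈ 321 W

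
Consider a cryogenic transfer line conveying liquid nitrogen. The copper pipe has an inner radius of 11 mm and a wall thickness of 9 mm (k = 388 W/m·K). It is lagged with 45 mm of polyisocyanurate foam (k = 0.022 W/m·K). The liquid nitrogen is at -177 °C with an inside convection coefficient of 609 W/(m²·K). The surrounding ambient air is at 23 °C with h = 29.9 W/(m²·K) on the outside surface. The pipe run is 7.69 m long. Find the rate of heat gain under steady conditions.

Treating each annulus and film as a series resistance:
R_inner film = 1/(h_i·2πr₁L) = 1/(609×2π×0.011×7.69) = 0.003089 K/W
R_copper pipe wall = ln(20/11)/(2π×388×7.69) = 3.189×10^-5 K/W
R_polyisocyanurate foam = ln(65/20)/(2π×0.022×7.69) = 1.109 K/W
R_outer film = 1/(h_o·2πr_oL) = 1/(29.9×2π×0.065×7.69) = 0.01065 K/W
R_total = 1.123 K/W
Q = ΔT/R_total = 200/1.123

Q ≈ 178 W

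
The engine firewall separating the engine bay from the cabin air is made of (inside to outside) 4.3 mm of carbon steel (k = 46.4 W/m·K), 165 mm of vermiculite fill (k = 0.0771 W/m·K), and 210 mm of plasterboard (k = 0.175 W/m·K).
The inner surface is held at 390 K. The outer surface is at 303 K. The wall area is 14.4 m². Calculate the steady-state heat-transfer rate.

Using the resistance-network approach (series):
R_carbon steel = L/(kA) = 0.0043/(46.4×14.4) = 6.436×10^-6 K/W
R_vermiculite fill = L/(kA) = 0.165/(0.0771×14.4) = 0.1486 K/W
R_plasterboard = L/(kA) = 0.21/(0.175×14.4) = 0.08333 K/W
R_total = 0.232 K/W
Q = ΔT / R_total = 87 / 0.232

Q ≈ 375 W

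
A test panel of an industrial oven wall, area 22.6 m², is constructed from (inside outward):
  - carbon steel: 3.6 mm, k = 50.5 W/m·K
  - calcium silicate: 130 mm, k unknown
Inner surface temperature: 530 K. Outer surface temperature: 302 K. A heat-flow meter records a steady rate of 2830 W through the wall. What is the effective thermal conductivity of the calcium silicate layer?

Treating each layer as a thermal resistance in series:
R_carbon steel = L/(kA) = 0.0036/(50.5×22.6) = 3.154×10^-6 K/W
Sum of known resistances R_other = 3.154×10^-6 K/W
Total R = ΔT/Q = 228/2830 = 0.08057 K/W
R_calcium silicate = R_total − R_other = 0.08056 K/W
k = L/(R·A) = 0.13/(0.08056×22.6)

k ≈ 0.0714 W/(m·K)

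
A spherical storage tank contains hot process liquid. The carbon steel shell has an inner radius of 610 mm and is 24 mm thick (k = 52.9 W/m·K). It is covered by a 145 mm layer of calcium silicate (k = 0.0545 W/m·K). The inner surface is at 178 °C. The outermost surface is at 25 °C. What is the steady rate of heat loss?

Radial (spherical) resistances in series:
R_carbon steel shell = (1/0.61 − 1/0.634)/(4π×52.9) = 9.335×10^-5 K/W
R_calcium silicate = (1/0.634 − 1/0.779)/(4π×0.0545) = 0.4287 K/W
R_total = 0.4288 K/W
Q = ΔT/R_total = 153/0.4288

Q ≈ 357 W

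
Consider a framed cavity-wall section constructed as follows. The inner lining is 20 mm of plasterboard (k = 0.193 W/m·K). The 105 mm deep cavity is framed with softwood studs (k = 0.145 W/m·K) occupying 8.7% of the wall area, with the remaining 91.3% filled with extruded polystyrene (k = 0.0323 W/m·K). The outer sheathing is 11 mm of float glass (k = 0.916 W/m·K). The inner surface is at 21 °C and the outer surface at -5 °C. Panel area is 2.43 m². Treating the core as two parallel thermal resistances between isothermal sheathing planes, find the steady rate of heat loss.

Q ≈ 24.2 W

Sheathing layers in series; stud and cavity paths in parallel between them.
R_inner = 0.02/(0.193×2.43) = 0.04264 K/W
R_stud  = 0.105/(0.145×0.087×2.43) = 3.425 K/W
R_cav   = 0.105/(0.0323×0.913×2.43) = 1.465 K/W
1/R_core = 1/R_stud + 1/R_cav → R_core = 1.026 K/W
R_outer = 0.011/(0.916×2.43) = 0.004942 K/W
R_total = 1.074 K/W
Q = ΔT/R_total = 26/1.074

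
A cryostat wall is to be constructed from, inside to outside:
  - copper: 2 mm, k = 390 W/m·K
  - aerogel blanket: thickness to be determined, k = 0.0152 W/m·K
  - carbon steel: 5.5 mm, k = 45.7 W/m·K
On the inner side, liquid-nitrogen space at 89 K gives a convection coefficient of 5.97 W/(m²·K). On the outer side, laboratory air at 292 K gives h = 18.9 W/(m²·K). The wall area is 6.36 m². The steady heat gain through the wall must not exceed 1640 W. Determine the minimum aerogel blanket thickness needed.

Series thermal resistances:
R_inner film = 1/(h_i·A) = 1/(5.97×6.36) = 0.02634 K/W
R_copper = L/(kA) = 0.002/(390×6.36) = 8.063×10^-7 K/W
R_carbon steel = L/(kA) = 0.0055/(45.7×6.36) = 1.892×10^-5 K/W
R_outer film = 1/(h_o·A) = 1/(18.9×6.36) = 0.008319 K/W
Sum of the known resistances R_other = 0.03468 K/W
Required total resistance R_tot = ΔT/Q_allow = 203/1640 = 0.1238 K/W
R_aerogel blanket = R_tot − R_other = 0.0891 K/W
L = R·k·A = 0.0891×0.0152×6.36

L ≈ 8.61 mm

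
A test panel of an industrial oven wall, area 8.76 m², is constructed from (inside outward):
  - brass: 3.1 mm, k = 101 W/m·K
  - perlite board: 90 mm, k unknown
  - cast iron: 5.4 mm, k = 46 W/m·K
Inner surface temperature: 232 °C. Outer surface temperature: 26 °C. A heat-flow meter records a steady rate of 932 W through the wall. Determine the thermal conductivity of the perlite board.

Series thermal resistances:
R_brass = L/(kA) = 0.0031/(101×8.76) = 3.504×10^-6 K/W
R_cast iron = L/(kA) = 0.0054/(46×8.76) = 1.34×10^-5 K/W
Sum of known resistances R_other = 1.69×10^-5 K/W
Total R = ΔT/Q = 206/932 = 0.221 K/W
R_perlite board = R_total − R_other = 0.221 K/W
k = L/(R·A) = 0.09/(0.221×8.76)

k ≈ 0.0465 W/(m·K)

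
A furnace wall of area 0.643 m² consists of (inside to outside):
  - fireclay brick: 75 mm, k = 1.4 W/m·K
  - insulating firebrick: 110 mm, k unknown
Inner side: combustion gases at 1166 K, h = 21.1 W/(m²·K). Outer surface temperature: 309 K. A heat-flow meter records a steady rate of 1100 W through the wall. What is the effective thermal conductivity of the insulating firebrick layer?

k ≈ 0.275 W/(m·K)

Series thermal resistances:
R_inner film = 1/(h_i·A) = 1/(21.1×0.643) = 0.07371 K/W
R_fireclay brick = L/(kA) = 0.075/(1.4×0.643) = 0.08331 K/W
Sum of known resistances R_other = 0.157 K/W
Total R = ΔT/Q = 857/1100 = 0.7791 K/W
R_insulating firebrick = R_total − R_other = 0.6221 K/W
k = L/(R·A) = 0.11/(0.6221×0.643)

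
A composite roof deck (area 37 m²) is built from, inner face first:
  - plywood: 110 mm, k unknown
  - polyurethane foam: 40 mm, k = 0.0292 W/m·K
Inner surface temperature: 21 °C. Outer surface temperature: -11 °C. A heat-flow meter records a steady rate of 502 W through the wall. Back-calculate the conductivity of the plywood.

k ≈ 0.111 W/(m·K)

Treating each layer as a thermal resistance in series:
R_polyurethane foam = L/(kA) = 0.04/(0.0292×37) = 0.03702 K/W
Sum of known resistances R_other = 0.03702 K/W
Total R = ΔT/Q = 32/502 = 0.06375 K/W
R_plywood = R_total − R_other = 0.02672 K/W
k = L/(R·A) = 0.11/(0.02672×37)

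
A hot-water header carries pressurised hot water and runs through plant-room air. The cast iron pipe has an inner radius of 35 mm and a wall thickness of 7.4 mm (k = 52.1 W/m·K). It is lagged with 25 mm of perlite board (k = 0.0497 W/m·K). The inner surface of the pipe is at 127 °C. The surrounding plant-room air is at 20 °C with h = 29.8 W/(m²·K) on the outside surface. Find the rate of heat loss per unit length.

q′ ≈ 68.4 W/m

Radial resistances (cylindrical: R_cond = ln(r_o/r_i)/(2πkL), R_conv = 1/(h·2πrL)):
R_cast iron pipe wall = ln(42.4/35)/(2π×52.1×1) = 5.859×10^-4 K/W
R_perlite board = ln(67.4/42.4)/(2π×0.0497×1) = 1.484 K/W
R_outer film = 1/(h_o·2πr_oL) = 1/(29.8×2π×0.0674×1) = 0.07924 K/W
R_total = 1.564 K/W
Q = ΔT/R_total = 107/1.564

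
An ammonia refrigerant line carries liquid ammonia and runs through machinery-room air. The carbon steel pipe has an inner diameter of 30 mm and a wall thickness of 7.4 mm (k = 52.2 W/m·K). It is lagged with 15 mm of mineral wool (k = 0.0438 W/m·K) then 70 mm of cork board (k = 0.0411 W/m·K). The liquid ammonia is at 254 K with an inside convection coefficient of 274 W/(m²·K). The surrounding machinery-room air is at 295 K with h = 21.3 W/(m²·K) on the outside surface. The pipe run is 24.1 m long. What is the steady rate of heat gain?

Per-layer cylindrical resistances, series-summed:
R_inner film = 1/(h_i·2πr₁L) = 1/(274×2π×0.015×24.1) = 0.001607 K/W
R_carbon steel pipe wall = ln(22.4/15)/(2π×52.2×24.1) = 5.073×10^-5 K/W
R_mineral wool = ln(37.4/22.4)/(2π×0.0438×24.1) = 0.07729 K/W
R_cork board = ln(107.4/37.4)/(2π×0.0411×24.1) = 0.1695 K/W
R_outer film = 1/(h_o·2πr_oL) = 1/(21.3×2π×0.1074×24.1) = 0.002887 K/W
R_total = 0.2513 K/W
Q = ΔT/R_total = 41/0.2513

Q ≈ 163 W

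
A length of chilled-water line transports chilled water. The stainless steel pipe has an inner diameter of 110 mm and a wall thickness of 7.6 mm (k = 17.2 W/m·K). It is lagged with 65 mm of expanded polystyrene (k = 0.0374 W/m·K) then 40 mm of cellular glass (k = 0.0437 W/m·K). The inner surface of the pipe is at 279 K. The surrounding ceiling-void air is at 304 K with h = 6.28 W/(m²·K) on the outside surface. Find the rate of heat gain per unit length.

q′ ≈ 5.99 W/m

Per-layer cylindrical resistances, series-summed:
R_stainless steel pipe wall = ln(62.6/55)/(2π×17.2×1) = 0.001198 K/W
R_expanded polystyrene = ln(127.6/62.6)/(2π×0.0374×1) = 3.03 K/W
R_cellular glass = ln(167.6/127.6)/(2π×0.0437×1) = 0.9931 K/W
R_outer film = 1/(h_o·2πr_oL) = 1/(6.28×2π×0.1676×1) = 0.1512 K/W
R_total = 4.176 K/W
Q = ΔT/R_total = 25/4.176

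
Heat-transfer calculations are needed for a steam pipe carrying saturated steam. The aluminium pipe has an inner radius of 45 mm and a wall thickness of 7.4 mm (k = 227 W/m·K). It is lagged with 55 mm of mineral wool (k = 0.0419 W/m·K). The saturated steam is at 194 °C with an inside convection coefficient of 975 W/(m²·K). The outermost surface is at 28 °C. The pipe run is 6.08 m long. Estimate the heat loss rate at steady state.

Q ≈ 370 W

Per-layer cylindrical resistances, series-summed:
R_inner film = 1/(h_i·2πr₁L) = 1/(975×2π×0.045×6.08) = 5.966×10^-4 K/W
R_aluminium pipe wall = ln(52.4/45)/(2π×227×6.08) = 1.756×10^-5 K/W
R_mineral wool = ln(107.4/52.4)/(2π×0.0419×6.08) = 0.4484 K/W
R_total = 0.449 K/W
Q = ΔT/R_total = 166/0.449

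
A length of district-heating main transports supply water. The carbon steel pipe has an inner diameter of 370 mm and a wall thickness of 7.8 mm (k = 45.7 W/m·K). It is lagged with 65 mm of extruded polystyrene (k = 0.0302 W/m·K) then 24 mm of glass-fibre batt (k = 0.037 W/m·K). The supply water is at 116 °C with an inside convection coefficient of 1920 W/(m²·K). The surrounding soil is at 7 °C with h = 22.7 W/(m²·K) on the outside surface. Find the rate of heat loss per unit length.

q′ ≈ 56.2 W/m

Per-layer cylindrical resistances, series-summed:
R_inner film = 1/(h_i·2πr₁L) = 1/(1920×2π×0.185×1) = 4.481×10^-4 K/W
R_carbon steel pipe wall = ln(192.8/185)/(2π×45.7×1) = 1.438×10^-4 K/W
R_extruded polystyrene = ln(257.8/192.8)/(2π×0.0302×1) = 1.531 K/W
R_glass-fibre batt = ln(281.8/257.8)/(2π×0.037×1) = 0.3829 K/W
R_outer film = 1/(h_o·2πr_oL) = 1/(22.7×2π×0.2818×1) = 0.02488 K/W
R_total = 1.939 K/W
Q = ΔT/R_total = 109/1.939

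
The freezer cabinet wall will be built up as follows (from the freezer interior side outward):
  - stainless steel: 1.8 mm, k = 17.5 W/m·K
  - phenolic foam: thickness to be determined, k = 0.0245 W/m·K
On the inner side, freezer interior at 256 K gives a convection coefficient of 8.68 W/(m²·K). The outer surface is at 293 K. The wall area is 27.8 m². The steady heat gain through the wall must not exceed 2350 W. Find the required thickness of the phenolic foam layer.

L ≈ 7.9 mm

Thermal resistances in series:
R_inner film = 1/(h_i·A) = 1/(8.68×27.8) = 0.004144 K/W
R_stainless steel = L/(kA) = 0.0018/(17.5×27.8) = 3.7×10^-6 K/W
Sum of the known resistances R_other = 0.004148 K/W
Required total resistance R_tot = ΔT/Q_allow = 37/2350 = 0.01574 K/W
R_phenolic foam = R_tot − R_other = 0.0116 K/W
L = R·k·A = 0.0116×0.0245×27.8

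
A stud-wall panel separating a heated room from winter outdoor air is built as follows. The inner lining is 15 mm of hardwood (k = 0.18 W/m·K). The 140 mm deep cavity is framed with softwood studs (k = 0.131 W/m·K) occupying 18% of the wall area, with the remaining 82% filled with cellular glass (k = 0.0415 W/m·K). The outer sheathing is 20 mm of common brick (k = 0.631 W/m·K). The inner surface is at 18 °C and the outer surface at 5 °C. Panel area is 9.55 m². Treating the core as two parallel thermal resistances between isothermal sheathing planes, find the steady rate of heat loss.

Q ≈ 48.8 W

Sheathing layers in series; stud and cavity paths in parallel between them.
R_inner = 0.015/(0.18×9.55) = 0.008726 K/W
R_stud  = 0.14/(0.131×0.18×9.55) = 0.6217 K/W
R_cav   = 0.14/(0.0415×0.82×9.55) = 0.4308 K/W
1/R_core = 1/R_stud + 1/R_cav → R_core = 0.2545 K/W
R_outer = 0.02/(0.631×9.55) = 0.003319 K/W
R_total = 0.2665 K/W
Q = ΔT/R_total = 13/0.2665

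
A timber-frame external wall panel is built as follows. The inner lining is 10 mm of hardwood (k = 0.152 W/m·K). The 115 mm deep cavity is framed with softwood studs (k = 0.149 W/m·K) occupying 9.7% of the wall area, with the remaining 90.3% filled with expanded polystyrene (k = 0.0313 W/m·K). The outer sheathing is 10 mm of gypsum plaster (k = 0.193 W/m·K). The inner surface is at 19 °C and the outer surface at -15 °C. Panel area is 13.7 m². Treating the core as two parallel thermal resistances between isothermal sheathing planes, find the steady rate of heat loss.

Q ≈ 166 W

Sheathing layers in series; stud and cavity paths in parallel between them.
R_inner = 0.01/(0.152×13.7) = 0.004802 K/W
R_stud  = 0.115/(0.149×0.097×13.7) = 0.5808 K/W
R_cav   = 0.115/(0.0313×0.903×13.7) = 0.297 K/W
1/R_core = 1/R_stud + 1/R_cav → R_core = 0.1965 K/W
R_outer = 0.01/(0.193×13.7) = 0.003782 K/W
R_total = 0.2051 K/W
Q = ΔT/R_total = 34/0.2051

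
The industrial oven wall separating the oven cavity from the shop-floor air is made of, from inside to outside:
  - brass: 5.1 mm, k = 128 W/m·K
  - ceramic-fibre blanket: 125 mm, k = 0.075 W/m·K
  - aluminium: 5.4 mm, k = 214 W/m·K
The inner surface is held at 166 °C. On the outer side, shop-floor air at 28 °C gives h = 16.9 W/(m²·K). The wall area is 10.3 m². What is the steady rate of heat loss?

Q ≈ 824 W

Model the wall as resistances in series:
R_brass = L/(kA) = 0.0051/(128×10.3) = 3.868×10^-6 K/W
R_ceramic-fibre blanket = L/(kA) = 0.125/(0.075×10.3) = 0.1618 K/W
R_aluminium = L/(kA) = 0.0054/(214×10.3) = 2.45×10^-6 K/W
R_outer film = 1/(h_o·A) = 1/(16.9×10.3) = 0.005745 K/W
R_total = 0.1676 K/W
Q = ΔT / R_total = 138 / 0.1676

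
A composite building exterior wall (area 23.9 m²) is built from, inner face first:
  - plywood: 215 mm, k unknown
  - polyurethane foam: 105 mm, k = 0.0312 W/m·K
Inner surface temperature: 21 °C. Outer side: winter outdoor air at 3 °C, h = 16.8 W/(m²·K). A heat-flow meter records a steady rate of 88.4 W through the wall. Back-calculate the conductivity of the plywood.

Model the wall as resistances in series:
R_polyurethane foam = L/(kA) = 0.105/(0.0312×23.9) = 0.1408 K/W
R_outer film = 1/(h_o·A) = 1/(16.8×23.9) = 0.002491 K/W
Sum of known resistances R_other = 0.1433 K/W
Total R = ΔT/Q = 18/88.4 = 0.2036 K/W
R_plywood = R_total − R_other = 0.06032 K/W
k = L/(R·A) = 0.215/(0.06032×23.9)

k ≈ 0.149 W/(m·K)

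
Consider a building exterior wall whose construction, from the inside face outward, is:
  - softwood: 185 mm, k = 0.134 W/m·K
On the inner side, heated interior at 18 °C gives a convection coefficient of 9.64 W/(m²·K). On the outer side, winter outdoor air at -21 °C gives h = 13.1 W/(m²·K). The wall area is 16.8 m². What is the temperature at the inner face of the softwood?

T ≈ 15.4 °C

Using the resistance-network approach (series):
R_inner film = 1/(h_i·A) = 1/(9.64×16.8) = 0.006175 K/W
R_softwood = L/(kA) = 0.185/(0.134×16.8) = 0.08218 K/W
R_outer film = 1/(h_o·A) = 1/(13.1×16.8) = 0.004544 K/W
R_total = 0.0929 K/W;  Q = ΔT/R_total = 39/0.0929 = 419.8 W
T_interface = T_inner − Q·ΣR(inner→interface) = 18 − 420×0.006175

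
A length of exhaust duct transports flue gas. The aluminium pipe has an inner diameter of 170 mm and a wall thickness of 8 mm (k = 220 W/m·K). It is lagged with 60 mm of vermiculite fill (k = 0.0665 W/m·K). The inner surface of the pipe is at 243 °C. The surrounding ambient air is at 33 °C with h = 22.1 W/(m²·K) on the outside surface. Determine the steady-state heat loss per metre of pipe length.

q′ ≈ 170 W/m

Radial resistances (cylindrical: R_cond = ln(r_o/r_i)/(2πkL), R_conv = 1/(h·2πrL)):
R_aluminium pipe wall = ln(93/85)/(2π×220×1) = 6.507×10^-5 K/W
R_vermiculite fill = ln(153/93)/(2π×0.0665×1) = 1.191 K/W
R_outer film = 1/(h_o·2πr_oL) = 1/(22.1×2π×0.153×1) = 0.04707 K/W
R_total = 1.239 K/W
Q = ΔT/R_total = 210/1.239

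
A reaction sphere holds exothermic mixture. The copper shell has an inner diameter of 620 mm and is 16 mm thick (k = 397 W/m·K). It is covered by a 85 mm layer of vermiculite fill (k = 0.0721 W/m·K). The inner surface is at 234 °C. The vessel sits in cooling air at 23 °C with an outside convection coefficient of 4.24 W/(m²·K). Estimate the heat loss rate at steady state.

For a spherical shell R = (1/r₁ − 1/r₂)/(4πk); film R = 1/(h·4πr²). In series:
R_copper shell = (1/0.31 − 1/0.326)/(4π×397) = 3.174×10^-5 K/W
R_vermiculite fill = (1/0.326 − 1/0.411)/(4π×0.0721) = 0.7002 K/W
R_outer film = 1/(h·4πr_o²) = 1/(4.24×4π×0.411²) = 0.1111 K/W
R_total = 0.8113 K/W
Q = ΔT/R_total = 211/0.8113

Q ≈ 260 W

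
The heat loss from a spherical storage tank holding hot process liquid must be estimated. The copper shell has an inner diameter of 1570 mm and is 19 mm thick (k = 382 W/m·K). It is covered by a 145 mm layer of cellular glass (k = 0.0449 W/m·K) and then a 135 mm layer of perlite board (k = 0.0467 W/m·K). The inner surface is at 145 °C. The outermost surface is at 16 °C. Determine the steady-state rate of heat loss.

Q ≈ 230 W

Each spherical layer contributes R = (1/r_i − 1/r_o)/(4πk):
R_copper shell = (1/0.785 − 1/0.804)/(4π×382) = 6.271×10^-6 K/W
R_cellular glass = (1/0.804 − 1/0.949)/(4π×0.0449) = 0.3368 K/W
R_perlite board = (1/0.949 − 1/1.084)/(4π×0.0467) = 0.2236 K/W
R_total = 0.5604 K/W
Q = ΔT/R_total = 129/0.5604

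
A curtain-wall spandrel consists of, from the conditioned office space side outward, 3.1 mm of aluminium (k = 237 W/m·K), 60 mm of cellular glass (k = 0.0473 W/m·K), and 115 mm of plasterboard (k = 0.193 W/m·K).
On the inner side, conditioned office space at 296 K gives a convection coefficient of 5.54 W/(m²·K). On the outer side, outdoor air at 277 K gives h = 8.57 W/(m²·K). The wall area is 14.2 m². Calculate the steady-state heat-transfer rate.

Using the resistance-network approach (series):
R_inner film = 1/(h_i·A) = 1/(5.54×14.2) = 0.01271 K/W
R_aluminium = L/(kA) = 0.0031/(237×14.2) = 9.211×10^-7 K/W
R_cellular glass = L/(kA) = 0.06/(0.0473×14.2) = 0.08933 K/W
R_plasterboard = L/(kA) = 0.115/(0.193×14.2) = 0.04196 K/W
R_outer film = 1/(h_o·A) = 1/(8.57×14.2) = 0.008217 K/W
R_total = 0.1522 K/W
Q = ΔT / R_total = 19 / 0.1522

Q ≈ 125 W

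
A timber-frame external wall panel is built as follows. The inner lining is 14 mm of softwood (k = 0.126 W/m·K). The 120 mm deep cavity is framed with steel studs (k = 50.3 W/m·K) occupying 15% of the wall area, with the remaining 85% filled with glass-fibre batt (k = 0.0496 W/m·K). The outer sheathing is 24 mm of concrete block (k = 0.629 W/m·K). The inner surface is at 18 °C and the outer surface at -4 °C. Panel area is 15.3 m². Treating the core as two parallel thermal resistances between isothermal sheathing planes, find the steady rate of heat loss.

Sheathing layers in series; stud and cavity paths in parallel between them.
R_inner = 0.014/(0.126×15.3) = 0.007262 K/W
R_stud  = 0.12/(50.3×0.15×15.3) = 0.00104 K/W
R_cav   = 0.12/(0.0496×0.85×15.3) = 0.186 K/W
1/R_core = 1/R_stud + 1/R_cav → R_core = 0.001034 K/W
R_outer = 0.024/(0.629×15.3) = 0.002494 K/W
R_total = 0.01079 K/W
Q = ΔT/R_total = 22/0.01079

Q ≈ 2040 W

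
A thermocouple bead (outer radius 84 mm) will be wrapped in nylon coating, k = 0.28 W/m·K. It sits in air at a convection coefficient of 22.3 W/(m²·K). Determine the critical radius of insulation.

For a sphere r_cr = 2k/h = 2×0.28/22.3
r_cr = 25.1 mm; since the bare radius (84 mm) is above r_cr, any added insulation will reduce heat loss.

r_cr ≈ 25.1 mm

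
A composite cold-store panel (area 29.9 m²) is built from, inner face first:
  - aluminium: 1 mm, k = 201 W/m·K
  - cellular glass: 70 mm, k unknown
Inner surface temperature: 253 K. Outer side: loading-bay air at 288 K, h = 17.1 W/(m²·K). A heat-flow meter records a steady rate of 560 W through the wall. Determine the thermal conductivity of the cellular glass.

k ≈ 0.0387 W/(m·K)

Thermal resistances in series:
R_aluminium = L/(kA) = 0.001/(201×29.9) = 1.664×10^-7 K/W
R_outer film = 1/(h_o·A) = 1/(17.1×29.9) = 0.001956 K/W
Sum of known resistances R_other = 0.001956 K/W
Total R = ΔT/Q = 35/560 = 0.0625 K/W
R_cellular glass = R_total − R_other = 0.06054 K/W
k = L/(R·A) = 0.07/(0.06054×29.9)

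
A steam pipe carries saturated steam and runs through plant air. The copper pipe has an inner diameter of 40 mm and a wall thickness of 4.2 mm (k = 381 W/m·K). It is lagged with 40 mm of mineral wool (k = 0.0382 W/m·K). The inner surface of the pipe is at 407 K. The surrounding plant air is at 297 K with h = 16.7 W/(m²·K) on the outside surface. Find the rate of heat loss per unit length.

Treating each annulus and film as a series resistance:
R_copper pipe wall = ln(24.2/20)/(2π×381×1) = 7.963×10^-5 K/W
R_mineral wool = ln(64.2/24.2)/(2π×0.0382×1) = 4.065 K/W
R_outer film = 1/(h_o·2πr_oL) = 1/(16.7×2π×0.0642×1) = 0.1484 K/W
R_total = 4.213 K/W
Q = ΔT/R_total = 110/4.213

q′ ≈ 26.1 W/m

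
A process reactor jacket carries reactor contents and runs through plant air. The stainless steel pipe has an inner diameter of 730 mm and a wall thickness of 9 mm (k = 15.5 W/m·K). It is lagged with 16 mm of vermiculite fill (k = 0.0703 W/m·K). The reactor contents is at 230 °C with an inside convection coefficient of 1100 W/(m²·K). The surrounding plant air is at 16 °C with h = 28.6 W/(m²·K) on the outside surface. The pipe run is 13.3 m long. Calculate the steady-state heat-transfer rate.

Cylindrical conduction, so R = ln(r₂/r₁)/(2πkL) per layer, in series:
R_inner film = 1/(h_i·2πr₁L) = 1/(1100×2π×0.365×13.3) = 2.98×10^-5 K/W
R_stainless steel pipe wall = ln(374/365)/(2π×15.5×13.3) = 1.881×10^-5 K/W
R_vermiculite fill = ln(390/374)/(2π×0.0703×13.3) = 0.007131 K/W
R_outer film = 1/(h_o·2πr_oL) = 1/(28.6×2π×0.39×13.3) = 0.001073 K/W
R_total = 0.008252 K/W
Q = ΔT/R_total = 214/0.008252

Q ≈ 25900 W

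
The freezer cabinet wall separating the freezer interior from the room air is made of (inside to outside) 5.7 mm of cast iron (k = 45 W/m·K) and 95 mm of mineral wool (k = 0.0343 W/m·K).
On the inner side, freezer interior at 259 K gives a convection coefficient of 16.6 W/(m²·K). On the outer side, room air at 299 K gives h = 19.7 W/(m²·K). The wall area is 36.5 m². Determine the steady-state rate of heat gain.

Treating each layer as a thermal resistance in series:
R_inner film = 1/(h_i·A) = 1/(16.6×36.5) = 0.00165 K/W
R_cast iron = L/(kA) = 0.0057/(45×36.5) = 3.47×10^-6 K/W
R_mineral wool = L/(kA) = 0.095/(0.0343×36.5) = 0.07588 K/W
R_outer film = 1/(h_o·A) = 1/(19.7×36.5) = 0.001391 K/W
R_total = 0.07893 K/W
Q = ΔT / R_total = 40 / 0.07893

Q ≈ 507 W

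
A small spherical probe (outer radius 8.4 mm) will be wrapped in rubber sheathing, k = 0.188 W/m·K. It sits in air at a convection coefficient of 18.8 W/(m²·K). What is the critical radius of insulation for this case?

r_cr ≈ 20 mm

For a sphere r_cr = 2k/h = 2×0.188/18.8
r_cr = 20 mm; since the bare radius (8.4 mm) is below r_cr, adding a thin layer of insulation will *increase* heat loss.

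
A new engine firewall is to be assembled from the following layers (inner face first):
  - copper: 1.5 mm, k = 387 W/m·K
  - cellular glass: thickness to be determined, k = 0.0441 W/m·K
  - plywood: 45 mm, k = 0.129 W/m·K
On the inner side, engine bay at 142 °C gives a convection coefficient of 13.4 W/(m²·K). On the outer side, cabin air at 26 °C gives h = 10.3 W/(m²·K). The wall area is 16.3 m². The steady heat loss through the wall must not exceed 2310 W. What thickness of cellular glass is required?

L ≈ 13.1 mm

Using the resistance-network approach (series):
R_inner film = 1/(h_i·A) = 1/(13.4×16.3) = 0.004578 K/W
R_copper = L/(kA) = 0.0015/(387×16.3) = 2.378×10^-7 K/W
R_plywood = L/(kA) = 0.045/(0.129×16.3) = 0.0214 K/W
R_outer film = 1/(h_o·A) = 1/(10.3×16.3) = 0.005956 K/W
Sum of the known resistances R_other = 0.03194 K/W
Required total resistance R_tot = ΔT/Q_allow = 116/2310 = 0.05022 K/W
R_cellular glass = R_tot − R_other = 0.01828 K/W
L = R·k·A = 0.01828×0.0441×16.3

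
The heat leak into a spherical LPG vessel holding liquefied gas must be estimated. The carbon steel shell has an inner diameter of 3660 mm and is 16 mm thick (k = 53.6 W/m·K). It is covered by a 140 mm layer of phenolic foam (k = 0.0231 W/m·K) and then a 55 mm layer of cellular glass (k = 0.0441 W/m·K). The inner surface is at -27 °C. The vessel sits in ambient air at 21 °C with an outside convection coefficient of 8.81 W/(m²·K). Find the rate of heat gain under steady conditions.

Spherical conduction: R = (1/r_in − 1/r_out)/(4πk) per layer; series-sum.
R_carbon steel shell = (1/1.83 − 1/1.846)/(4π×53.6) = 7.032×10^-6 K/W
R_phenolic foam = (1/1.846 − 1/1.986)/(4π×0.0231) = 0.1316 K/W
R_cellular glass = (1/1.986 − 1/2.041)/(4π×0.0441) = 0.02448 K/W
R_outer film = 1/(h·4πr_o²) = 1/(8.81×4π×2.041²) = 0.002168 K/W
R_total = 0.1582 K/W
Q = ΔT/R_total = 48/0.1582

Q ≈ 303 W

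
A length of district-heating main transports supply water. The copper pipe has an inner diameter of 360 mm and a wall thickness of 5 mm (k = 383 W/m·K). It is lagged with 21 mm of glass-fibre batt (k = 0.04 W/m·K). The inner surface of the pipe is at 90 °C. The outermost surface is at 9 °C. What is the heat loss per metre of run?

For a radial system each layer contributes R = ln(r_out/r_in)/(2πkL); films add R = 1/(hA).
R_copper pipe wall = ln(185/180)/(2π×383×1) = 1.139×10^-5 K/W
R_glass-fibre batt = ln(206/185)/(2π×0.04×1) = 0.4278 K/W
R_total = 0.4278 K/W
Q = ΔT/R_total = 81/0.4278

q′ ≈ 189 W/m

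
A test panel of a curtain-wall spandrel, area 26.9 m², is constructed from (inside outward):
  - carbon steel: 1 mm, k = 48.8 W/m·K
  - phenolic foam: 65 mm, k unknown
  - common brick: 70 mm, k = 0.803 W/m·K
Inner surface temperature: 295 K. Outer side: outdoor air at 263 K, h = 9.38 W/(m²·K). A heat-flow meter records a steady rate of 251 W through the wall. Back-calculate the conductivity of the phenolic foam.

k ≈ 0.0201 W/(m·K)

Model the wall as resistances in series:
R_carbon steel = L/(kA) = 0.001/(48.8×26.9) = 7.618×10^-7 K/W
R_common brick = L/(kA) = 0.07/(0.803×26.9) = 0.003241 K/W
R_outer film = 1/(h_o·A) = 1/(9.38×26.9) = 0.003963 K/W
Sum of known resistances R_other = 0.007205 K/W
Total R = ΔT/Q = 32/251 = 0.1275 K/W
R_phenolic foam = R_total − R_other = 0.1203 K/W
k = L/(R·A) = 0.065/(0.1203×26.9)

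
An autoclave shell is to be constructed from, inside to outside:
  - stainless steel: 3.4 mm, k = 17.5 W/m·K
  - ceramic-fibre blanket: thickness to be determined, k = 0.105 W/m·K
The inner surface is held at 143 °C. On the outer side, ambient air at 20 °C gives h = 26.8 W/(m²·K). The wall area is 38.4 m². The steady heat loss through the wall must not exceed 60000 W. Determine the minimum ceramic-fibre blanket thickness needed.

L ≈ 4.33 mm

Series thermal resistances:
R_stainless steel = L/(kA) = 0.0034/(17.5×38.4) = 5.06×10^-6 K/W
R_outer film = 1/(h_o·A) = 1/(26.8×38.4) = 9.717×10^-4 K/W
Sum of the known resistances R_other = 9.768×10^-4 K/W
Required total resistance R_tot = ΔT/Q_allow = 123/60000 = 0.00205 K/W
R_ceramic-fibre blanket = R_tot − R_other = 0.001073 K/W
L = R·k·A = 0.001073×0.105×38.4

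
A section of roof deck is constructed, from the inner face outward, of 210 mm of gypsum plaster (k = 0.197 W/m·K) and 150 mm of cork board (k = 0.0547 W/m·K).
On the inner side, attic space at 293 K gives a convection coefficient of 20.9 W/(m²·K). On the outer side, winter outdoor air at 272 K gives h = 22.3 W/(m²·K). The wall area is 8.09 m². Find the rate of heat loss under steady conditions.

Q ≈ 43.6 W

Thermal resistances in series:
R_inner film = 1/(h_i·A) = 1/(20.9×8.09) = 0.005914 K/W
R_gypsum plaster = L/(kA) = 0.21/(0.197×8.09) = 0.1318 K/W
R_cork board = L/(kA) = 0.15/(0.0547×8.09) = 0.339 K/W
R_outer film = 1/(h_o·A) = 1/(22.3×8.09) = 0.005543 K/W
R_total = 0.4822 K/W
Q = ΔT / R_total = 21 / 0.4822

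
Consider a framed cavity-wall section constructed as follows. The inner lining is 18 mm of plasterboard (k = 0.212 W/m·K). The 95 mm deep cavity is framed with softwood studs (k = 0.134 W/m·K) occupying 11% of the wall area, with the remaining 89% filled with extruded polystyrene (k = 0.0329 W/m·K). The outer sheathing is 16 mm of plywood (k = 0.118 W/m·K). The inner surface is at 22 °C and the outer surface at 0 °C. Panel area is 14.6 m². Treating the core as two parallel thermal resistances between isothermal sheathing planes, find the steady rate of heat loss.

Q ≈ 135 W

Sheathing layers in series; stud and cavity paths in parallel between them.
R_inner = 0.018/(0.212×14.6) = 0.005815 K/W
R_stud  = 0.095/(0.134×0.11×14.6) = 0.4414 K/W
R_cav   = 0.095/(0.0329×0.89×14.6) = 0.2222 K/W
1/R_core = 1/R_stud + 1/R_cav → R_core = 0.1478 K/W
R_outer = 0.016/(0.118×14.6) = 0.009287 K/W
R_total = 0.1629 K/W
Q = ΔT/R_total = 22/0.1629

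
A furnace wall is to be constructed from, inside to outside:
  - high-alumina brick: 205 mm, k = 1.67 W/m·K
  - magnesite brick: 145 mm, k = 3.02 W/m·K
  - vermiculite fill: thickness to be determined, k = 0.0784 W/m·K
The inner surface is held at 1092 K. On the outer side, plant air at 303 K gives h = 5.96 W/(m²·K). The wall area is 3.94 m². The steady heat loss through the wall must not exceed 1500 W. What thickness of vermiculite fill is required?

Thermal resistances in series:
R_high-alumina brick = L/(kA) = 0.205/(1.67×3.94) = 0.03116 K/W
R_magnesite brick = L/(kA) = 0.145/(3.02×3.94) = 0.01219 K/W
R_outer film = 1/(h_o·A) = 1/(5.96×3.94) = 0.04259 K/W
Sum of the known resistances R_other = 0.08593 K/W
Required total resistance R_tot = ΔT/Q_allow = 789/1500 = 0.526 K/W
R_vermiculite fill = R_tot − R_other = 0.4401 K/W
L = R·k·A = 0.4401×0.0784×3.94

L ≈ 136 mm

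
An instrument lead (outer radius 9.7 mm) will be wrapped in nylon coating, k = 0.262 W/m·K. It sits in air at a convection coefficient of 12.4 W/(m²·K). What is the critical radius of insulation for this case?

r_cr ≈ 21.1 mm

For a cylinder r_cr = k/h = 0.262/12.4
r_cr = 21.1 mm; since the bare radius (9.7 mm) is below r_cr, adding a thin layer of insulation will *increase* heat loss.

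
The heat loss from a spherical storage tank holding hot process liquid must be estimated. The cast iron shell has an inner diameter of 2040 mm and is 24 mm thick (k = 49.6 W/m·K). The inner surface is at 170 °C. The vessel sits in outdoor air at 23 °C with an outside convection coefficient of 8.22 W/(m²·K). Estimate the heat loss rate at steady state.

For a spherical shell R = (1/r₁ − 1/r₂)/(4πk); film R = 1/(h·4πr²). In series:
R_cast iron shell = (1/1.02 − 1/1.044)/(4π×49.6) = 3.616×10^-5 K/W
R_outer film = 1/(h·4πr_o²) = 1/(8.22×4π×1.044²) = 0.008882 K/W
R_total = 0.008918 K/W
Q = ΔT/R_total = 147/0.008918

Q ≈ 16500 W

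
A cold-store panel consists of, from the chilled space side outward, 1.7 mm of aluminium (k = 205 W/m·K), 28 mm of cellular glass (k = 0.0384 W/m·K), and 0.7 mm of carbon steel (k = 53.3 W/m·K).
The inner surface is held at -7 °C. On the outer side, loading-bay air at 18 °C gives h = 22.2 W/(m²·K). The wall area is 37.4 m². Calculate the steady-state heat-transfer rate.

Series thermal resistances:
R_aluminium = L/(kA) = 0.0017/(205×37.4) = 2.217×10^-7 K/W
R_cellular glass = L/(kA) = 0.028/(0.0384×37.4) = 0.0195 K/W
R_carbon steel = L/(kA) = 0.0007/(53.3×37.4) = 3.512×10^-7 K/W
R_outer film = 1/(h_o·A) = 1/(22.2×37.4) = 0.001204 K/W
R_total = 0.0207 K/W
Q = ΔT / R_total = 25 / 0.0207

Q ≈ 1210 W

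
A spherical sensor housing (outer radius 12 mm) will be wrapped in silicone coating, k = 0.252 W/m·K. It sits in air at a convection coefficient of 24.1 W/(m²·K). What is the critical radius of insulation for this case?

For a sphere r_cr = 2k/h = 2×0.252/24.1
r_cr = 20.9 mm; since the bare radius (12 mm) is below r_cr, adding a thin layer of insulation will *increase* heat loss.

r_cr ≈ 20.9 mm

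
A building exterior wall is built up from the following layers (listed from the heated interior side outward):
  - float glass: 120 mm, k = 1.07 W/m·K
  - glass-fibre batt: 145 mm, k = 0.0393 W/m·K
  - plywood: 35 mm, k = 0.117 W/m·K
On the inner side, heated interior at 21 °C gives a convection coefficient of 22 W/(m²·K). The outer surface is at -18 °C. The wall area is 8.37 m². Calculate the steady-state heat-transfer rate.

Q ≈ 78.7 W

Treating each layer as a thermal resistance in series:
R_inner film = 1/(h_i·A) = 1/(22×8.37) = 0.005431 K/W
R_float glass = L/(kA) = 0.12/(1.07×8.37) = 0.0134 K/W
R_glass-fibre batt = L/(kA) = 0.145/(0.0393×8.37) = 0.4408 K/W
R_plywood = L/(kA) = 0.035/(0.117×8.37) = 0.03574 K/W
R_total = 0.4954 K/W
Q = ΔT / R_total = 39 / 0.4954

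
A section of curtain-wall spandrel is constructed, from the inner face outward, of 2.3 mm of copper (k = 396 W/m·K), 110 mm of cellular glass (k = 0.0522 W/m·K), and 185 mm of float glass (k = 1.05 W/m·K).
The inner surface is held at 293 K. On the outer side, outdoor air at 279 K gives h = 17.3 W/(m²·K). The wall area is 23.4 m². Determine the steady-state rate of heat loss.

Thermal resistances in series:
R_copper = L/(kA) = 0.0023/(396×23.4) = 2.482×10^-7 K/W
R_cellular glass = L/(kA) = 0.11/(0.0522×23.4) = 0.09005 K/W
R_float glass = L/(kA) = 0.185/(1.05×23.4) = 0.00753 K/W
R_outer film = 1/(h_o·A) = 1/(17.3×23.4) = 0.00247 K/W
R_total = 0.1001 K/W
Q = ΔT / R_total = 14 / 0.1001

Q ≈ 140 W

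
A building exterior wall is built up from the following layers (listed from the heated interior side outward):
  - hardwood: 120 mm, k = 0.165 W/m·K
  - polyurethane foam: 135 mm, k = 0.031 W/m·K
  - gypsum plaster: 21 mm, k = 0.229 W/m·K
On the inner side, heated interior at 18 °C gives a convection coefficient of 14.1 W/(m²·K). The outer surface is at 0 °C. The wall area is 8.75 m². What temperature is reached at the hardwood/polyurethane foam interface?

Series thermal resistances:
R_inner film = 1/(h_i·A) = 1/(14.1×8.75) = 0.008105 K/W
R_hardwood = L/(kA) = 0.12/(0.165×8.75) = 0.08312 K/W
R_polyurethane foam = L/(kA) = 0.135/(0.031×8.75) = 0.4977 K/W
R_gypsum plaster = L/(kA) = 0.021/(0.229×8.75) = 0.01048 K/W
R_total = 0.5994 K/W;  Q = ΔT/R_total = 18/0.5994 = 30.03 W
T_interface = T_inner − Q·ΣR(inner→interface) = 18 − 30×0.09122

T ≈ 15.3 °C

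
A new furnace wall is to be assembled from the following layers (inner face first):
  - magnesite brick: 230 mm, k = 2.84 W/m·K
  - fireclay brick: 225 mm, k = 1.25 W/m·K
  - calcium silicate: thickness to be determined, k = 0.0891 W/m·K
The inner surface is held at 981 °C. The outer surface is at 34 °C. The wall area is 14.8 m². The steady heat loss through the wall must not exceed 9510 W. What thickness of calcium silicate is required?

Series thermal resistances:
R_magnesite brick = L/(kA) = 0.23/(2.84×14.8) = 0.005472 K/W
R_fireclay brick = L/(kA) = 0.225/(1.25×14.8) = 0.01216 K/W
Sum of the known resistances R_other = 0.01763 K/W
Required total resistance R_tot = ΔT/Q_allow = 947/9510 = 0.09958 K/W
R_calcium silicate = R_tot − R_other = 0.08195 K/W
L = R·k·A = 0.08195×0.0891×14.8

L ≈ 108 mm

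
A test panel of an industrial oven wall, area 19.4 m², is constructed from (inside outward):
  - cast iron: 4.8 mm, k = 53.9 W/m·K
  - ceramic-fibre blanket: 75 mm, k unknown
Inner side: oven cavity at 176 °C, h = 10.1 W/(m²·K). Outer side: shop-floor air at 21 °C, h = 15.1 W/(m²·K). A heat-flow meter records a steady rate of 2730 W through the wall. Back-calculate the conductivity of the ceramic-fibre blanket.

k ≈ 0.0801 W/(m·K)

Using the resistance-network approach (series):
R_inner film = 1/(h_i·A) = 1/(10.1×19.4) = 0.005104 K/W
R_cast iron = L/(kA) = 0.0048/(53.9×19.4) = 4.59×10^-6 K/W
R_outer film = 1/(h_o·A) = 1/(15.1×19.4) = 0.003414 K/W
Sum of known resistances R_other = 0.008522 K/W
Total R = ΔT/Q = 155/2730 = 0.05678 K/W
R_ceramic-fibre blanket = R_total − R_other = 0.04825 K/W
k = L/(R·A) = 0.075/(0.04825×19.4)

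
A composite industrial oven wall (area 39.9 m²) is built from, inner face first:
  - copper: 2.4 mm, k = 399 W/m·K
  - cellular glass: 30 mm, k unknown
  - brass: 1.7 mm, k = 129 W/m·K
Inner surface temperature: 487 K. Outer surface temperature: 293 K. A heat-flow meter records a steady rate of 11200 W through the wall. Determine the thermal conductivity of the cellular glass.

Model the wall as resistances in series:
R_copper = L/(kA) = 0.0024/(399×39.9) = 1.508×10^-7 K/W
R_brass = L/(kA) = 0.0017/(129×39.9) = 3.303×10^-7 K/W
Sum of known resistances R_other = 4.81×10^-7 K/W
Total R = ΔT/Q = 194/11200 = 0.01732 K/W
R_cellular glass = R_total − R_other = 0.01732 K/W
k = L/(R·A) = 0.03/(0.01732×39.9)

k ≈ 0.0434 W/(m·K)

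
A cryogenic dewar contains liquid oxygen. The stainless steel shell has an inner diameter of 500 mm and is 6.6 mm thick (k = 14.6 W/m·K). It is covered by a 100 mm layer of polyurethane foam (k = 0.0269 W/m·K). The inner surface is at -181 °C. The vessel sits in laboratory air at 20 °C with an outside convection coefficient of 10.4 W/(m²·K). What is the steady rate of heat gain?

Q ≈ 61 W

For a spherical shell R = (1/r₁ − 1/r₂)/(4πk); film R = 1/(h·4πr²). In series:
R_stainless steel shell = (1/0.25 − 1/0.2566)/(4π×14.6) = 5.608×10^-4 K/W
R_polyurethane foam = (1/0.2566 − 1/0.3566)/(4π×0.0269) = 3.233 K/W
R_outer film = 1/(h·4πr_o²) = 1/(10.4×4π×0.3566²) = 0.06017 K/W
R_total = 3.294 K/W
Q = ΔT/R_total = 201/3.294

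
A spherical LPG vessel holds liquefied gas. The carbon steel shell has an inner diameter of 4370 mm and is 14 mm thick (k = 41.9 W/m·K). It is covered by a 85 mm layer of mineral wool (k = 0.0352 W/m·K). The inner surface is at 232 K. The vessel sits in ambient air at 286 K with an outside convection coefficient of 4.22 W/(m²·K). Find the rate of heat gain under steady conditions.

Radial (spherical) resistances in series:
R_carbon steel shell = (1/2.185 − 1/2.199)/(4π×41.9) = 5.534×10^-6 K/W
R_mineral wool = (1/2.199 − 1/2.284)/(4π×0.0352) = 0.03826 K/W
R_outer film = 1/(h·4πr_o²) = 1/(4.22×4π×2.284²) = 0.003615 K/W
R_total = 0.04188 K/W
Q = ΔT/R_total = 54/0.04188

Q ≈ 1290 W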